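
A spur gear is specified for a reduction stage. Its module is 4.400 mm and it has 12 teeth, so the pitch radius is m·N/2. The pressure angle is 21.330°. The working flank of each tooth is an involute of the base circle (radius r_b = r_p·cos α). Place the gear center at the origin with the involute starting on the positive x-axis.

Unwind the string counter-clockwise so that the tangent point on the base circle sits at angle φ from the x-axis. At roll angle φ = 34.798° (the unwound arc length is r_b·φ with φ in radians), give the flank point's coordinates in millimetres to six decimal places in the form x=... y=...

pitch radius r_p = m·N/2 = 4.400·12/2 = 26.400000
base radius r_b = r_p·cos α = 26.400000·cos 21.330° = 24.591624
roll angle φ = 34.798° = 0.60733967 rad
x = r_b·(cos φ + φ·sin φ) = 24.591624·(0.82116913 + 0.60733967·0.57068490) = 28.717329
y = r_b·(sin φ − φ·cos φ) = 24.591624·(0.57068490 − 0.60733967·0.82116913) = 1.769523

x=28.717329 y=1.769523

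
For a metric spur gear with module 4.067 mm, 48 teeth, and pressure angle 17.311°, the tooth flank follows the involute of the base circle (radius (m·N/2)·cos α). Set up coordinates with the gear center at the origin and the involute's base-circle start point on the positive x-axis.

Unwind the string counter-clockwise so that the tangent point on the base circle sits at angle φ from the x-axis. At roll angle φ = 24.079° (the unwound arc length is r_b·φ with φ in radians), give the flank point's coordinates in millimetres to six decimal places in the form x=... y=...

pitch radius r_p = m·N/2 = 4.067·48/2 = 97.608000
base radius r_b = r_p·cos α = 97.608000·cos 17.311° = 93.186718
roll angle φ = 24.079° = 0.42025783 rad
x = r_b·(cos φ + φ·sin φ) = 93.186718·(0.91298378 + 0.42025783·0.40799586) = 101.056078
y = r_b·(sin φ − φ·cos φ) = 93.186718·(0.40799586 − 0.42025783·0.91298378) = 2.265116

x=101.056078 y=2.265116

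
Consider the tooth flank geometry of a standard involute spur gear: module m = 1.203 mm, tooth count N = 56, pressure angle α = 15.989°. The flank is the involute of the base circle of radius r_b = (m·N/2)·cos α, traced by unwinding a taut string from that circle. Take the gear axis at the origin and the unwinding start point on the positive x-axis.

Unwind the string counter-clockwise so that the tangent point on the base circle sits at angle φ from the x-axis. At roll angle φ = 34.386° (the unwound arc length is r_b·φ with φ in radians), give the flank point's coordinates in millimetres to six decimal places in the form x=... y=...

pitch radius r_p = m·N/2 = 1.203·56/2 = 33.684000
base radius r_b = r_p·cos α = 33.684000·cos 15.989° = 32.380921
roll angle φ = 34.386° = 0.60014892 rad
x = r_b·(cos φ + φ·sin φ) = 32.380921·(0.82525152 + 0.60014892·0.56476537) = 37.697701
y = r_b·(sin φ − φ·cos φ) = 32.380921·(0.56476537 − 0.60014892·0.82525152) = 2.250201

x=37.697701 y=2.250201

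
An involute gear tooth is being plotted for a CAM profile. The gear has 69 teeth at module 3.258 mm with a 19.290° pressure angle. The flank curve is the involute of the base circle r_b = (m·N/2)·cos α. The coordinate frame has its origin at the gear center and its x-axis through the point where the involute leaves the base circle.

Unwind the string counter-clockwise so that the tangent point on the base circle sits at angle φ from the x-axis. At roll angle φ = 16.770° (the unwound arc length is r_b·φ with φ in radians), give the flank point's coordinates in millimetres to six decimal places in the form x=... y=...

pitch radius r_p = m·N/2 = 3.258·69/2 = 112.401000
base radius r_b = r_p·cos α = 112.401000·cos 19.290° = 106.090653
roll angle φ = 16.770° = 0.29269172 rad
x = r_b·(cos φ + φ·sin φ) = 106.090653·(0.95747070 + 0.29269172·0.28853051) = 110.538100
y = r_b·(sin φ − φ·cos φ) = 106.090653·(0.28853051 − 0.29269172·0.95747070) = 0.879148

x=110.538100 y=0.879148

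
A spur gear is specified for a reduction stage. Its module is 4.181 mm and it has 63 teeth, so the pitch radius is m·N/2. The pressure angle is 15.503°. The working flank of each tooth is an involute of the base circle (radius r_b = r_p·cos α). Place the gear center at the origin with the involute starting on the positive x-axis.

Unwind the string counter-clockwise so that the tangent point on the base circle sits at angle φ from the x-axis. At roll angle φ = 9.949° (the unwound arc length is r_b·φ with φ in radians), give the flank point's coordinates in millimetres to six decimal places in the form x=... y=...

x=128.808615 y=0.220818

pitch radius r_p = m·N/2 = 4.181·63/2 = 131.701500
base radius r_b = r_p·cos α = 131.701500·cos 15.503° = 126.909733
roll angle φ = 9.949° = 0.17364281 rad
x = r_b·(cos φ + φ·sin φ) = 126.909733·(0.98496193 + 0.17364281·0.17277151) = 128.808615
y = r_b·(sin φ − φ·cos φ) = 126.909733·(0.17277151 − 0.17364281·0.98496193) = 0.220818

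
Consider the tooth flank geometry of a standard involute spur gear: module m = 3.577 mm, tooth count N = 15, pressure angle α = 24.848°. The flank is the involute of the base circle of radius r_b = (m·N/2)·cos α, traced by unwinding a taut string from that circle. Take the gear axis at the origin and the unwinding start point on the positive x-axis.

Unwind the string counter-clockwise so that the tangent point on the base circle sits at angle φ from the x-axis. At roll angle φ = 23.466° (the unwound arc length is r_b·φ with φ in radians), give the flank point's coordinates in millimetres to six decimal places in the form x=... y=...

x=26.300851 y=0.548172

pitch radius r_p = m·N/2 = 3.577·15/2 = 26.827500
base radius r_b = r_p·cos α = 26.827500·cos 24.848° = 24.343965
roll angle φ = 23.466° = 0.40955896 rad
x = r_b·(cos φ + φ·sin φ) = 24.343965·(0.91729654 + 0.40955896·0.39820480) = 26.300851
y = r_b·(sin φ − φ·cos φ) = 24.343965·(0.39820480 − 0.40955896·0.91729654) = 0.548172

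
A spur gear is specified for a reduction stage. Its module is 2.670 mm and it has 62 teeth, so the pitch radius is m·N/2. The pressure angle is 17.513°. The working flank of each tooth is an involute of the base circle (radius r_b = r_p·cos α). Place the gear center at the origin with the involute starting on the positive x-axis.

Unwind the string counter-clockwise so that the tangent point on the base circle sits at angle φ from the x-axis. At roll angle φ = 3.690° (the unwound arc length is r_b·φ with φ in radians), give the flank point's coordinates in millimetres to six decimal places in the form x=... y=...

x=79.097029 y=0.007025

pitch radius r_p = m·N/2 = 2.670·62/2 = 82.770000
base radius r_b = r_p·cos α = 82.770000·cos 17.513° = 78.933503
roll angle φ = 3.690° = 0.06440265 rad
x = r_b·(cos φ + φ·sin φ) = 78.933503·(0.99792687 + 0.06440265·0.06435814) = 79.097029
y = r_b·(sin φ − φ·cos φ) = 78.933503·(0.06435814 − 0.06440265·0.99792687) = 0.007025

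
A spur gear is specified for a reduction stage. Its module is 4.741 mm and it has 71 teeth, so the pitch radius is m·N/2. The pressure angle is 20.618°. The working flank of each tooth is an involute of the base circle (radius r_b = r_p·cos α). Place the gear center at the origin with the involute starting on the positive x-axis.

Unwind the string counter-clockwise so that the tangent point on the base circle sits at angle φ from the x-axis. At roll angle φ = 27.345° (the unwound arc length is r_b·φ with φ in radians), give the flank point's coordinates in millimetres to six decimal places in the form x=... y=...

pitch radius r_p = m·N/2 = 4.741·71/2 = 168.305500
base radius r_b = r_p·cos α = 168.305500·cos 20.618° = 157.525357
roll angle φ = 27.345° = 0.47726028 rad
x = r_b·(cos φ + φ·sin φ) = 157.525357·(0.88825674 + 0.47726028·0.45934733) = 174.456966
y = r_b·(sin φ − φ·cos φ) = 157.525357·(0.45934733 − 0.47726028·0.88825674) = 5.579181

x=174.456966 y=5.579181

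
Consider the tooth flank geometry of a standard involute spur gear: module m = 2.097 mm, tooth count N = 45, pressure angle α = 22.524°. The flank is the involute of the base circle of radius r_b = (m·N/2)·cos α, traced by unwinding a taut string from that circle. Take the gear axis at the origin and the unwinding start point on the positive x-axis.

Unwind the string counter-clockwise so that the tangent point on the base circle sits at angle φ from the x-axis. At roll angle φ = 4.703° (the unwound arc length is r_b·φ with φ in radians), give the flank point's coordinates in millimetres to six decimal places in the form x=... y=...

x=43.729955 y=0.008029

pitch radius r_p = m·N/2 = 2.097·45/2 = 47.182500
base radius r_b = r_p·cos α = 47.182500·cos 22.524° = 43.583379
roll angle φ = 4.703° = 0.08208283 rad
x = r_b·(cos φ + φ·sin φ) = 43.583379·(0.99663310 + 0.08208283·0.08199069) = 43.729955
y = r_b·(sin φ − φ·cos φ) = 43.583379·(0.08199069 − 0.08208283·0.99663310) = 0.008029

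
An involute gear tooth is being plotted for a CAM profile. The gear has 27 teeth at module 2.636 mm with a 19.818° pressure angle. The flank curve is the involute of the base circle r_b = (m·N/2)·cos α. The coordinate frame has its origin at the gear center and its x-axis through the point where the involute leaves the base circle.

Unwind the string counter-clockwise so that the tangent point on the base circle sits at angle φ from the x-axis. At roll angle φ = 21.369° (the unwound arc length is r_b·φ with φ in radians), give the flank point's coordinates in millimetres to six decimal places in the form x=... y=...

pitch radius r_p = m·N/2 = 2.636·27/2 = 35.586000
base radius r_b = r_p·cos α = 35.586000·cos 19.818° = 33.478394
roll angle φ = 21.369° = 0.37295941 rad
x = r_b·(cos φ + φ·sin φ) = 33.478394·(0.93125310 + 0.37295941·0.36437298) = 35.726449
y = r_b·(sin φ − φ·cos φ) = 33.478394·(0.36437298 − 0.37295941·0.93125310) = 0.570920

x=35.726449 y=0.570920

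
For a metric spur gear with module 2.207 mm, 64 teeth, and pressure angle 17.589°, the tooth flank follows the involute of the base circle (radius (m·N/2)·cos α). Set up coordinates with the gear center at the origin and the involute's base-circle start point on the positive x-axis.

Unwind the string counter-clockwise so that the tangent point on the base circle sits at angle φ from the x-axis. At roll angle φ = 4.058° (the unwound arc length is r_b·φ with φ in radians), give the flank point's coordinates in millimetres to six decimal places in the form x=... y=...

pitch radius r_p = m·N/2 = 2.207·64/2 = 70.624000
base radius r_b = r_p·cos α = 70.624000·cos 17.589° = 67.322236
roll angle φ = 4.058° = 0.07082546 rad
x = r_b·(cos φ + φ·sin φ) = 67.322236·(0.99749293 + 0.07082546·0.07076626) = 67.490877
y = r_b·(sin φ − φ·cos φ) = 67.322236·(0.07076626 − 0.07082546·0.99749293) = 0.007969

x=67.490877 y=0.007969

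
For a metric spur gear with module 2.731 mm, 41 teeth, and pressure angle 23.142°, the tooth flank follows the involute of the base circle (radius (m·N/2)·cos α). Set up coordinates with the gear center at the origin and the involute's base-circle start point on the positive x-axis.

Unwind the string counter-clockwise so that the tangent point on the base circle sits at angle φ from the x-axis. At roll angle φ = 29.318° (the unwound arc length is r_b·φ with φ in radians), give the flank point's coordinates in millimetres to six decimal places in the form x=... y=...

pitch radius r_p = m·N/2 = 2.731·41/2 = 55.985500
base radius r_b = r_p·cos α = 55.985500·cos 23.142° = 51.480551
roll angle φ = 29.318° = 0.51169563 rad
x = r_b·(cos φ + φ·sin φ) = 51.480551·(0.87191549 + 0.51169563·0.48965640) = 57.785401
y = r_b·(sin φ − φ·cos φ) = 51.480551·(0.48965640 − 0.51169563·0.87191549) = 2.239458

x=57.785401 y=2.239458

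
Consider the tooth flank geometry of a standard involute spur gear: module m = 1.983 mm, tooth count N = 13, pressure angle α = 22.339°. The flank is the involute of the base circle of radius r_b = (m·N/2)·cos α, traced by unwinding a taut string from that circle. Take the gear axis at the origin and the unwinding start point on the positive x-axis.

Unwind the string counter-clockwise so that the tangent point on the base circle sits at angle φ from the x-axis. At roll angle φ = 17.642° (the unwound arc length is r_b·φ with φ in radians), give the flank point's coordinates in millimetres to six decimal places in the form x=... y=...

pitch radius r_p = m·N/2 = 1.983·13/2 = 12.889500
base radius r_b = r_p·cos α = 12.889500·cos 22.339° = 11.922159
roll angle φ = 17.642° = 0.30791099 rad
x = r_b·(cos φ + φ·sin φ) = 11.922159·(0.95296876 + 0.30791099·0.30306853) = 12.473998
y = r_b·(sin φ − φ·cos φ) = 11.922159·(0.30306853 − 0.30791099·0.95296876) = 0.114917

x=12.473998 y=0.114917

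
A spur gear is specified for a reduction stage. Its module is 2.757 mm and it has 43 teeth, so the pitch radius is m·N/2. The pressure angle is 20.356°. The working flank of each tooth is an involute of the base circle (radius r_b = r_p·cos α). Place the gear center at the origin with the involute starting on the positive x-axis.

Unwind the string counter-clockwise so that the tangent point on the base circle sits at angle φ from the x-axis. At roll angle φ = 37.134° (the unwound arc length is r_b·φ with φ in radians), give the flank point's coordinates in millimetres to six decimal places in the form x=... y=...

x=66.048130 y=4.834395

pitch radius r_p = m·N/2 = 2.757·43/2 = 59.275500
base radius r_b = r_p·cos α = 59.275500·cos 20.356° = 55.573709
roll angle φ = 37.134° = 0.64811056 rad
x = r_b·(cos φ + φ·sin φ) = 55.573709·(0.79722584 + 0.64811056·0.60368118) = 66.048130
y = r_b·(sin φ − φ·cos φ) = 55.573709·(0.60368118 − 0.64811056·0.79722584) = 4.834395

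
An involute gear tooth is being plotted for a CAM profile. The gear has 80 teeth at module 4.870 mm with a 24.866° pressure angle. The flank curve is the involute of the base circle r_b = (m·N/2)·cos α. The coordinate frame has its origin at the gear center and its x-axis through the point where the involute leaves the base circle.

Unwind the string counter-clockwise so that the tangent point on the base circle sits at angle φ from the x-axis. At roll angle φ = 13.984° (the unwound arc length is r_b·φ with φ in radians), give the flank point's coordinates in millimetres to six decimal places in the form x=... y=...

x=181.926782 y=0.851437

pitch radius r_p = m·N/2 = 4.870·80/2 = 194.800000
base radius r_b = r_p·cos α = 194.800000·cos 24.866° = 176.740813
roll angle φ = 13.984° = 0.24406684 rad
x = r_b·(cos φ + φ·sin φ) = 176.740813·(0.97036325 + 0.24406684·0.24165093) = 181.926782
y = r_b·(sin φ − φ·cos φ) = 176.740813·(0.24165093 − 0.24406684·0.97036325) = 0.851437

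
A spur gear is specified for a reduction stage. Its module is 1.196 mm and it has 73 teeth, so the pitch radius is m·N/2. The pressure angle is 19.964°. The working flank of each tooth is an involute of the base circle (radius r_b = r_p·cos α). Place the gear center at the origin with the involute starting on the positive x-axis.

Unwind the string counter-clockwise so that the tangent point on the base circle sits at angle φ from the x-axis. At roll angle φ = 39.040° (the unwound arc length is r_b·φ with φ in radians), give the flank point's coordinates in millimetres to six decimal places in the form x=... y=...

pitch radius r_p = m·N/2 = 1.196·73/2 = 43.654000
base radius r_b = r_p·cos α = 43.654000·cos 19.964° = 41.030715
roll angle φ = 39.040° = 0.68137654 rad
x = r_b·(cos φ + φ·sin φ) = 41.030715·(0.77670642 + 0.68137654·0.62986279) = 49.478124
y = r_b·(sin φ − φ·cos φ) = 41.030715·(0.62986279 − 0.68137654·0.77670642) = 4.129054

x=49.478124 y=4.129054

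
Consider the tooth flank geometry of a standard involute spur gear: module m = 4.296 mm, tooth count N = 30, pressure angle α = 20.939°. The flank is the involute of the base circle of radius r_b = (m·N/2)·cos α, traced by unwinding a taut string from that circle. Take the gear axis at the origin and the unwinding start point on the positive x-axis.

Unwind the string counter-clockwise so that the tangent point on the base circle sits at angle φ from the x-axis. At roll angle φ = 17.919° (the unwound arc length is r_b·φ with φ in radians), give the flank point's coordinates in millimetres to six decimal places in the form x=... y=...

pitch radius r_p = m·N/2 = 4.296·30/2 = 64.440000
base radius r_b = r_p·cos α = 64.440000·cos 20.939° = 60.184475
roll angle φ = 17.919° = 0.31274555 rad
x = r_b·(cos φ + φ·sin φ) = 60.184475·(0.95149243 + 0.31274555·0.30767216) = 63.056209
y = r_b·(sin φ − φ·cos φ) = 60.184475·(0.30767216 − 0.31274555·0.95149243) = 0.607691

x=63.056209 y=0.607691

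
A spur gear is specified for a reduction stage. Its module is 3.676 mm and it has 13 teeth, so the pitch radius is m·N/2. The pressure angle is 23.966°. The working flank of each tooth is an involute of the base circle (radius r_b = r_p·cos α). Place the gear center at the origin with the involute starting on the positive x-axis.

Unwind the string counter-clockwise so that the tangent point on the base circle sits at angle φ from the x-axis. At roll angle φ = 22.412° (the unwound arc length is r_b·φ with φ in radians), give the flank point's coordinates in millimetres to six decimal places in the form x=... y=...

pitch radius r_p = m·N/2 = 3.676·13/2 = 23.894000
base radius r_b = r_p·cos α = 23.894000·cos 23.966° = 21.834018
roll angle φ = 22.412° = 0.39116319 rad
x = r_b·(cos φ + φ·sin φ) = 21.834018·(0.92446620 + 0.39116319·0.38126400) = 23.441060
y = r_b·(sin φ − φ·cos φ) = 21.834018·(0.38126400 − 0.39116319·0.92446620) = 0.428970

x=23.441060 y=0.428970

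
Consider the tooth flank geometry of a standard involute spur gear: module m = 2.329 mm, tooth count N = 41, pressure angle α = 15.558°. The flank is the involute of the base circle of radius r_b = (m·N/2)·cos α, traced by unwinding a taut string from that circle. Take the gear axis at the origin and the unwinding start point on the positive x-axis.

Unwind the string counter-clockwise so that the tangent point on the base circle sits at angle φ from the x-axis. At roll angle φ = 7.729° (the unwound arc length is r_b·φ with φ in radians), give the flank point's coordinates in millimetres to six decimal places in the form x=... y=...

pitch radius r_p = m·N/2 = 2.329·41/2 = 47.744500
base radius r_b = r_p·cos α = 47.744500·cos 15.558° = 45.995115
roll angle φ = 7.729° = 0.13489650 rad
x = r_b·(cos φ + φ·sin φ) = 45.995115·(0.99091526 + 0.13489650·0.13448775) = 46.411701
y = r_b·(sin φ − φ·cos φ) = 45.995115·(0.13448775 − 0.13489650·0.99091526) = 0.037567

x=46.411701 y=0.037567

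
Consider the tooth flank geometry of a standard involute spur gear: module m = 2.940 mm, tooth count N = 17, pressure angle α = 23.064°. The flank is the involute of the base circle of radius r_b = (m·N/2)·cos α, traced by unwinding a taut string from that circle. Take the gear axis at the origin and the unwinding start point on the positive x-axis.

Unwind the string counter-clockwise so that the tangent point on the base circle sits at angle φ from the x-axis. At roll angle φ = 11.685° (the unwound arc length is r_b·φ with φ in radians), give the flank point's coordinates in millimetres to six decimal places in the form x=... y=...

pitch radius r_p = m·N/2 = 2.940·17/2 = 24.990000
base radius r_b = r_p·cos α = 24.990000·cos 23.064° = 22.992495
roll angle φ = 11.685° = 0.20394172 rad
x = r_b·(cos φ + φ·sin φ) = 22.992495·(0.97927587 + 0.20394172·0.20253093) = 23.465689
y = r_b·(sin φ − φ·cos φ) = 22.992495·(0.20253093 − 0.20394172·0.97927587) = 0.064740

x=23.465689 y=0.064740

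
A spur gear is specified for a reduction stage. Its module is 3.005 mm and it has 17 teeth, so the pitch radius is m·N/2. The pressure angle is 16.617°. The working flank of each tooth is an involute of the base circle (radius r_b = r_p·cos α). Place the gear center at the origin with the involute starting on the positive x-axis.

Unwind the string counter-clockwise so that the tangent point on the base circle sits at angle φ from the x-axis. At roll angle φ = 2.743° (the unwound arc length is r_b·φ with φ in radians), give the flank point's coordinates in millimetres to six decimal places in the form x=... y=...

x=24.503821 y=0.000895

pitch radius r_p = m·N/2 = 3.005·17/2 = 25.542500
base radius r_b = r_p·cos α = 25.542500·cos 16.617° = 24.475788
roll angle φ = 2.743° = 0.04787438 rad
x = r_b·(cos φ + φ·sin φ) = 24.475788·(0.99885424 + 0.04787438·0.04785610) = 24.503821
y = r_b·(sin φ − φ·cos φ) = 24.475788·(0.04785610 − 0.04787438·0.99885424) = 0.000895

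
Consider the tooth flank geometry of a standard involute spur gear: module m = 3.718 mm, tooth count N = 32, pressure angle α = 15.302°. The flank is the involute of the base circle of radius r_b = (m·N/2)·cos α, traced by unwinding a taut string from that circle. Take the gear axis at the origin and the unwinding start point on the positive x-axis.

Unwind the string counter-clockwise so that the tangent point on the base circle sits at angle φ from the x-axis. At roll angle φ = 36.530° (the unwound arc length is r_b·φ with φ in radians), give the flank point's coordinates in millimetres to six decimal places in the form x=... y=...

x=67.882509 y=4.758341

pitch radius r_p = m·N/2 = 3.718·32/2 = 59.488000
base radius r_b = r_p·cos α = 59.488000·cos 15.302° = 57.379044
roll angle φ = 36.530° = 0.63756878 rad
x = r_b·(cos φ + φ·sin φ) = 57.379044·(0.80354530 + 0.63756878·0.59524360) = 67.882509
y = r_b·(sin φ − φ·cos φ) = 57.379044·(0.59524360 − 0.63756878·0.80354530) = 4.758341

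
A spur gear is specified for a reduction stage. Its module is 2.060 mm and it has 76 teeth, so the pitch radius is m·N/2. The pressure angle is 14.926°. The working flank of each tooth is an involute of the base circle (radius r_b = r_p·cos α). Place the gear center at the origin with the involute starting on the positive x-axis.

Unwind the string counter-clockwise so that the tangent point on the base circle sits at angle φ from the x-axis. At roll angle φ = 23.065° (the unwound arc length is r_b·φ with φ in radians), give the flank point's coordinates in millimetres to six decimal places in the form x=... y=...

x=81.521514 y=1.618309

pitch radius r_p = m·N/2 = 2.060·76/2 = 78.280000
base radius r_b = r_p·cos α = 78.280000·cos 14.926° = 75.638778
roll angle φ = 23.065° = 0.40256019 rad
x = r_b·(cos φ + φ·sin φ) = 75.638778·(0.92006099 + 0.40256019·0.39177516) = 81.521514
y = r_b·(sin φ − φ·cos φ) = 75.638778·(0.39177516 − 0.40256019·0.92006099) = 1.618309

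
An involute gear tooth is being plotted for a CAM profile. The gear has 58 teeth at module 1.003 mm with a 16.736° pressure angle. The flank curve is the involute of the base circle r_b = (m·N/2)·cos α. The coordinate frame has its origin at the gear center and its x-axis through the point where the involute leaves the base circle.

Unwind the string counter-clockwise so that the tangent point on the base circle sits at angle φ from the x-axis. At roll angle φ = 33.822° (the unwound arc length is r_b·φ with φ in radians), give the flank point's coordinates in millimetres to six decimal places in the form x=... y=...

pitch radius r_p = m·N/2 = 1.003·58/2 = 29.087000
base radius r_b = r_p·cos α = 29.087000·cos 16.736° = 27.854926
roll angle φ = 33.822° = 0.59030526 rad
x = r_b·(cos φ + φ·sin φ) = 27.854926·(0.83077081 + 0.59030526·0.55661465) = 32.293423
y = r_b·(sin φ − φ·cos φ) = 27.854926·(0.55661465 − 0.59030526·0.83077081) = 1.844171

x=32.293423 y=1.844171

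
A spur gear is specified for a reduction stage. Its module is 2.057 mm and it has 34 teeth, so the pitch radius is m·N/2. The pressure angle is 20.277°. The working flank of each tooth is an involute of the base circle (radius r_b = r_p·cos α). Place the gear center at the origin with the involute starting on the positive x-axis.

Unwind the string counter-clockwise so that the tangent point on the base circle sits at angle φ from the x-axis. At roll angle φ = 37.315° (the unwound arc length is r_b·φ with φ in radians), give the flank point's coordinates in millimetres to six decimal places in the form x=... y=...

pitch radius r_p = m·N/2 = 2.057·34/2 = 34.969000
base radius r_b = r_p·cos α = 34.969000·cos 20.277° = 32.801906
roll angle φ = 37.315° = 0.65126961 rad
x = r_b·(cos φ + φ·sin φ) = 32.801906·(0.79531481 + 0.65126961·0.60619663) = 39.037950
y = r_b·(sin φ − φ·cos φ) = 32.801906·(0.60619663 − 0.65126961·0.79531481) = 2.894187

x=39.037950 y=2.894187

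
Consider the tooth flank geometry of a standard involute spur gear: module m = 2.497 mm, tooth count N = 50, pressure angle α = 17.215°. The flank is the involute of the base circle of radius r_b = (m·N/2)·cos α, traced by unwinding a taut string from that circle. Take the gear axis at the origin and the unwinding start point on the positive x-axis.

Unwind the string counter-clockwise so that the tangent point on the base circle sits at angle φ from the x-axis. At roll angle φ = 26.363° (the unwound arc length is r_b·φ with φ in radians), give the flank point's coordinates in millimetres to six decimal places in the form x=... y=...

pitch radius r_p = m·N/2 = 2.497·50/2 = 62.425000
base radius r_b = r_p·cos α = 62.425000·cos 17.215° = 59.628417
roll angle φ = 26.363° = 0.46012115 rad
x = r_b·(cos φ + φ·sin φ) = 59.628417·(0.89599871 + 0.46012115·0.44405666) = 65.610254
y = r_b·(sin φ − φ·cos φ) = 59.628417·(0.44405666 − 0.46012115·0.89599871) = 1.895510

x=65.610254 y=1.895510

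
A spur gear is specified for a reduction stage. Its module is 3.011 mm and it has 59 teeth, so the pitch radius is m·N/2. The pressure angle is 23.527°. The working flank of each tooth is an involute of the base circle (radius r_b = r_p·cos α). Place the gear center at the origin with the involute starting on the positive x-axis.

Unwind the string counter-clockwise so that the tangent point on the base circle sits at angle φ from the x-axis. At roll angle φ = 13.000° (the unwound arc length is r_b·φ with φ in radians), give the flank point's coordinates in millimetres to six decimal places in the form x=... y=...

x=83.510098 y=0.315461

pitch radius r_p = m·N/2 = 3.011·59/2 = 88.824500
base radius r_b = r_p·cos α = 88.824500·cos 23.527° = 81.440703
roll angle φ = 13.000° = 0.22689280 rad
x = r_b·(cos φ + φ·sin φ) = 81.440703·(0.97437006 + 0.22689280·0.22495105) = 83.510098
y = r_b·(sin φ − φ·cos φ) = 81.440703·(0.22495105 − 0.22689280·0.97437006) = 0.315461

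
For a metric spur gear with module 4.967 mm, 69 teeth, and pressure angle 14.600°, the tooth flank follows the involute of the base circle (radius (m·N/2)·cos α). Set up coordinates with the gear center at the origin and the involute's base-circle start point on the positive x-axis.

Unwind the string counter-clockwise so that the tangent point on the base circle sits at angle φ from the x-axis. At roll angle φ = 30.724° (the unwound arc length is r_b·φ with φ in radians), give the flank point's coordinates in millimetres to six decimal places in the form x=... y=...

pitch radius r_p = m·N/2 = 4.967·69/2 = 171.361500
base radius r_b = r_p·cos α = 171.361500·cos 14.600° = 165.828095
roll angle φ = 30.724° = 0.53623496 rad
x = r_b·(cos φ + φ·sin φ) = 165.828095·(0.85963834 + 0.53623496·0.51090305) = 187.983129
y = r_b·(sin φ − φ·cos φ) = 165.828095·(0.51090305 − 0.53623496·0.85963834) = 8.280612

x=187.983129 y=8.280612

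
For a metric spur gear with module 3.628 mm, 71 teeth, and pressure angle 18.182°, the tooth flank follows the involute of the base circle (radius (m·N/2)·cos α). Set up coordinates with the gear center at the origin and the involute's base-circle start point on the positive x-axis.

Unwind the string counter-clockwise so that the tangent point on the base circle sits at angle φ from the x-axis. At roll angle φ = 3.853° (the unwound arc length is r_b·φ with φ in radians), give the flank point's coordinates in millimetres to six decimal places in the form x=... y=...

pitch radius r_p = m·N/2 = 3.628·71/2 = 128.794000
base radius r_b = r_p·cos α = 128.794000·cos 18.182° = 122.363332
roll angle φ = 3.853° = 0.06724754 rad
x = r_b·(cos φ + φ·sin φ) = 122.363332·(0.99773974 + 0.06724754·0.06719686) = 122.639697
y = r_b·(sin φ − φ·cos φ) = 122.363332·(0.06719686 − 0.06724754·0.99773974) = 0.012398

x=122.639697 y=0.012398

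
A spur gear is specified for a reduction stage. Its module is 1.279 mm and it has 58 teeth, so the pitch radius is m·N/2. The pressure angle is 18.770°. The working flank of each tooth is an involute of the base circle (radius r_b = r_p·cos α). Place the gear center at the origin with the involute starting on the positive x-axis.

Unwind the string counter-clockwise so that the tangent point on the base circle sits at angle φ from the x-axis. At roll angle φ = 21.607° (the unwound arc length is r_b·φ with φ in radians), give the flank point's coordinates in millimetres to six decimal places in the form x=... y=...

x=37.527510 y=0.618928

pitch radius r_p = m·N/2 = 1.279·58/2 = 37.091000
base radius r_b = r_p·cos α = 37.091000·cos 18.770° = 35.118422
roll angle φ = 21.607° = 0.37711329 rad
x = r_b·(cos φ + φ·sin φ) = 35.118422·(0.92973150 + 0.37711329·0.36823814) = 37.527510
y = r_b·(sin φ − φ·cos φ) = 35.118422·(0.36823814 − 0.37711329·0.92973150) = 0.618928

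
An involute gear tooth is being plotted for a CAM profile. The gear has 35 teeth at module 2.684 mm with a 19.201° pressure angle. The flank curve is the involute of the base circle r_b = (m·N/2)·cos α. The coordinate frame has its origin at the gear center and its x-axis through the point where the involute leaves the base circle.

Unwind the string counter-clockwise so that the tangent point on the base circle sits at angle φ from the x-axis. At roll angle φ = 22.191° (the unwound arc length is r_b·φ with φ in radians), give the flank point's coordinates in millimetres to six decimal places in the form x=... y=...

x=47.560274 y=0.846205

pitch radius r_p = m·N/2 = 2.684·35/2 = 46.970000
base radius r_b = r_p·cos α = 46.970000·cos 19.201° = 44.357089
roll angle φ = 22.191° = 0.38730601 rad
x = r_b·(cos φ + φ·sin φ) = 44.357089·(0.92592992 + 0.38730601·0.37769535) = 47.560274
y = r_b·(sin φ − φ·cos φ) = 44.357089·(0.37769535 − 0.38730601·0.92592992) = 0.846205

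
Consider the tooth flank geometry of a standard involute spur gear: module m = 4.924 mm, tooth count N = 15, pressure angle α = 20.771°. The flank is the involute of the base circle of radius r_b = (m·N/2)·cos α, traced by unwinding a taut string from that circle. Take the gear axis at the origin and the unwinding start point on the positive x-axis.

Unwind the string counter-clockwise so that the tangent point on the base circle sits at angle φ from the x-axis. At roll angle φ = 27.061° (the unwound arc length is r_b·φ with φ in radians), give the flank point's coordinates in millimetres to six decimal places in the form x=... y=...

pitch radius r_p = m·N/2 = 4.924·15/2 = 36.930000
base radius r_b = r_p·cos α = 36.930000·cos 20.771° = 34.529745
roll angle φ = 27.061° = 0.47230355 rad
x = r_b·(cos φ + φ·sin φ) = 34.529745·(0.89052268 + 0.47230355·0.45493885) = 38.168901
y = r_b·(sin φ − φ·cos φ) = 34.529745·(0.45493885 − 0.47230355·0.89052268) = 1.185815

x=38.168901 y=1.185815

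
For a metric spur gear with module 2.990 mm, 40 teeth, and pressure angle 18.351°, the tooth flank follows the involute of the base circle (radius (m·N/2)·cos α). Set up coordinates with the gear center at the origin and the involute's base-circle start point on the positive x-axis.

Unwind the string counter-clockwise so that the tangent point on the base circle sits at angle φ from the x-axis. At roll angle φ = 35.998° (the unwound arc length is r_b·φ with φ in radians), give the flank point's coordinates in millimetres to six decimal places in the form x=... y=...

pitch radius r_p = m·N/2 = 2.990·40/2 = 59.800000
base radius r_b = r_p·cos α = 59.800000·cos 18.351° = 56.758908
roll angle φ = 35.998° = 0.62828362 rad
x = r_b·(cos φ + φ·sin φ) = 56.758908·(0.80903751 + 0.62828362·0.58775701) = 66.879907
y = r_b·(sin φ − φ·cos φ) = 56.758908·(0.58775701 − 0.62828362·0.80903751) = 4.509608

x=66.879907 y=4.509608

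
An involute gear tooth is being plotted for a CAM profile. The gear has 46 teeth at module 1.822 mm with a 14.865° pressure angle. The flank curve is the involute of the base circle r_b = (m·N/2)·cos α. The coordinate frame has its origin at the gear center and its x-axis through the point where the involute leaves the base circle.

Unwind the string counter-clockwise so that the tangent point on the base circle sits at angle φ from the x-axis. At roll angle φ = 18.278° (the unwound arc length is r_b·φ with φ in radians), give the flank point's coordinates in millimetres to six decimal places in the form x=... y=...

x=42.512376 y=0.433874

pitch radius r_p = m·N/2 = 1.822·46/2 = 41.906000
base radius r_b = r_p·cos α = 41.906000·cos 14.865° = 40.503531
roll angle φ = 18.278° = 0.31901128 rad
x = r_b·(cos φ + φ·sin φ) = 40.503531·(0.94954597 + 0.31901128·0.31362788) = 42.512376
y = r_b·(sin φ − φ·cos φ) = 40.503531·(0.31362788 − 0.31901128·0.94954597) = 0.433874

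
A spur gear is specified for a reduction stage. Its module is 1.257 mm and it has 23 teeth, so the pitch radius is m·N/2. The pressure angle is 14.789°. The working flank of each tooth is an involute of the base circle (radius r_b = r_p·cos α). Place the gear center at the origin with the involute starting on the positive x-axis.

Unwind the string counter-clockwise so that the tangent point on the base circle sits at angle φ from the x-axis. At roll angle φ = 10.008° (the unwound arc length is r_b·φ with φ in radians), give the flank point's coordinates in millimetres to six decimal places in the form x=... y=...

x=14.188217 y=0.024753

pitch radius r_p = m·N/2 = 1.257·23/2 = 14.455500
base radius r_b = r_p·cos α = 14.455500·cos 14.789° = 13.976624
roll angle φ = 10.008° = 0.17467255 rad
x = r_b·(cos φ + φ·sin φ) = 13.976624·(0.98478350 + 0.17467255·0.17378568) = 14.188217
y = r_b·(sin φ − φ·cos φ) = 13.976624·(0.17378568 − 0.17467255·0.98478350) = 0.024753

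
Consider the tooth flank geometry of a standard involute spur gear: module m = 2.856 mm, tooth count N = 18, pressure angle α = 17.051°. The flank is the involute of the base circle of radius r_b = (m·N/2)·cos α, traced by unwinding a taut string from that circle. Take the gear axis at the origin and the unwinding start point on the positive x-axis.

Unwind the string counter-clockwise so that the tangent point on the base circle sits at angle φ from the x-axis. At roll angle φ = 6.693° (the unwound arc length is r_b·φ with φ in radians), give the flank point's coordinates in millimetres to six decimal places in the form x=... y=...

x=24.741253 y=0.013039

pitch radius r_p = m·N/2 = 2.856·18/2 = 25.704000
base radius r_b = r_p·cos α = 25.704000·cos 17.051° = 24.574158
roll angle φ = 6.693° = 0.11681489 rad
x = r_b·(cos φ + φ·sin φ) = 24.574158·(0.99318490 + 0.11681489·0.11654940) = 24.741253
y = r_b·(sin φ − φ·cos φ) = 24.574158·(0.11654940 − 0.11681489·0.99318490) = 0.013039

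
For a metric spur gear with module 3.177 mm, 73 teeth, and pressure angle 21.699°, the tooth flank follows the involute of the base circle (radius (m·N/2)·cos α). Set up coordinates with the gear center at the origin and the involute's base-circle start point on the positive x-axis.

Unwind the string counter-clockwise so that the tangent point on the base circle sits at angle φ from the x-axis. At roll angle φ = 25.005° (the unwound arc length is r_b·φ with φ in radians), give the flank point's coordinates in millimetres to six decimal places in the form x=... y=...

x=117.520528 y=2.928788

pitch radius r_p = m·N/2 = 3.177·73/2 = 115.960500
base radius r_b = r_p·cos α = 115.960500·cos 21.699° = 107.743426
roll angle φ = 25.005° = 0.43641958 rad
x = r_b·(cos φ + φ·sin φ) = 107.743426·(0.90627090 + 0.43641958·0.42269735) = 117.520528
y = r_b·(sin φ − φ·cos φ) = 107.743426·(0.42269735 − 0.43641958·0.90627090) = 2.928788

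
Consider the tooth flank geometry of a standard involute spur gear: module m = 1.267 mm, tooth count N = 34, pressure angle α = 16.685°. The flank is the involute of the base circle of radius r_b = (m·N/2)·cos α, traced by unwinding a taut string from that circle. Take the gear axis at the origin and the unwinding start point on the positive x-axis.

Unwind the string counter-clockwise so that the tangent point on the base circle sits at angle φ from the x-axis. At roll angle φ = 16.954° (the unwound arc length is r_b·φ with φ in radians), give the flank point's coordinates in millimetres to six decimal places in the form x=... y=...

pitch radius r_p = m·N/2 = 1.267·34/2 = 21.539000
base radius r_b = r_p·cos α = 21.539000·cos 16.685° = 20.632158
roll angle φ = 16.954° = 0.29590312 rad
x = r_b·(cos φ + φ·sin φ) = 20.632158·(0.95653918 + 0.29590312·0.29160384) = 21.515744
y = r_b·(sin φ − φ·cos φ) = 20.632158·(0.29160384 − 0.29590312·0.95653918) = 0.176630

x=21.515744 y=0.176630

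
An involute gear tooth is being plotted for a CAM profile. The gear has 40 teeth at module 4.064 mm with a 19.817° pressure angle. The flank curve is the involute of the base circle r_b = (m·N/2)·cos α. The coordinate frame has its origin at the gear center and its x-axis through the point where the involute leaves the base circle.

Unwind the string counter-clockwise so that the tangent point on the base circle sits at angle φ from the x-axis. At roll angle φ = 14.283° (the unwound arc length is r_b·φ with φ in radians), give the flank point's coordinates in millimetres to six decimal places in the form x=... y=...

pitch radius r_p = m·N/2 = 4.064·40/2 = 81.280000
base radius r_b = r_p·cos α = 81.280000·cos 19.817° = 76.466616
roll angle φ = 14.283° = 0.24928538 rad
x = r_b·(cos φ + φ·sin φ) = 76.466616·(0.96908897 + 0.24928538·0.24671149) = 78.805772
y = r_b·(sin φ − φ·cos φ) = 76.466616·(0.24671149 − 0.24928538·0.96908897) = 0.392410

x=78.805772 y=0.392410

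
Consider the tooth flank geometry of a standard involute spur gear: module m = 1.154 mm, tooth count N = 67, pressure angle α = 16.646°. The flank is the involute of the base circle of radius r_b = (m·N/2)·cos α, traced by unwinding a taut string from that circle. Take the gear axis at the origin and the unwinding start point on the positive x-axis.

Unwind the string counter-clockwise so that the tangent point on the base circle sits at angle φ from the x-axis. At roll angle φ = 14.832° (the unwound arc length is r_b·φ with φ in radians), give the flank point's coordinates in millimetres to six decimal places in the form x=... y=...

pitch radius r_p = m·N/2 = 1.154·67/2 = 38.659000
base radius r_b = r_p·cos α = 38.659000·cos 16.646° = 37.038913
roll angle φ = 14.832° = 0.25886723 rad
x = r_b·(cos φ + φ·sin φ) = 37.038913·(0.96668057 + 0.25886723·0.25598569) = 38.259230
y = r_b·(sin φ − φ·cos φ) = 37.038913·(0.25598569 − 0.25886723·0.96668057) = 0.212743

x=38.259230 y=0.212743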